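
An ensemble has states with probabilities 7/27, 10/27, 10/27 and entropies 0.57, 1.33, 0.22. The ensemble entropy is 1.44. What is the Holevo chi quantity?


chi = S(rho) - sum_i p_i * S(rho_i)
Weighted entropy = 7/27 * 0.57 + 10/27 * 1.33 + 10/27 * 0.22
= 0.7219
chi = 1.44 - 0.7219
= 0.7181

0.7181


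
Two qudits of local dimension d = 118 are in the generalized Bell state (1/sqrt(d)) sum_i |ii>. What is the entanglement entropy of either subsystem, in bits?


For a maximally entangled state in d x d:
S = log2(d) = log2(118)
= 6.8826

6.8826


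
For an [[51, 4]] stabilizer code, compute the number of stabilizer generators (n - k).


For an [[n,k]] stabilizer code:
Number of stabilizer generators = n - k
= 51 - 4
= 47

47


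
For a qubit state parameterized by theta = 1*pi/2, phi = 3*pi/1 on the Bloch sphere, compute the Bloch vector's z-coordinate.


theta = 1.5708, phi = 9.4248
r_z = cos(theta) = 0.0000

0.0000


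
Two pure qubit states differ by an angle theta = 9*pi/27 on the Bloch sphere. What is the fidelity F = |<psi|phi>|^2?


For states separated by angle theta on Bloch sphere:
F = cos^2(theta/2)
theta = 9*pi/27 = 1.0472
theta/2 = 0.5236
cos(theta/2) = 0.8660
F = 0.7500

0.7500


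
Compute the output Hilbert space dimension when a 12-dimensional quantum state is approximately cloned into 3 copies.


Output space = H^(tensor 3) where dim(H) = 12
dim = 12^3
= 144 (after 2 factors)
= 1728 (after 3 factors)
= 1728

1728


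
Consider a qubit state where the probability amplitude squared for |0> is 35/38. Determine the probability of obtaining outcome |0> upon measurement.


|alpha|^2 = 35/38 = 0.9211
|beta|^2 = 1 - 35/38 = 3/38 = 0.0789
P(|0>) = |alpha|^2 = 0.9211

0.9211


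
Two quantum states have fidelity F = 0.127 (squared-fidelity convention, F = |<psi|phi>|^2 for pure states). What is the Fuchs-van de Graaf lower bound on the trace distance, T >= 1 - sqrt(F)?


Fuchs-van de Graaf (squared-fidelity convention): 1 - sqrt(F) <= T <= sqrt(1 - F).
Lower bound: T >= 1 - sqrt(F)
sqrt(F) = sqrt(0.127) = 0.3564
T >= 1 - 0.3564
T >= 0.6436

0.6436


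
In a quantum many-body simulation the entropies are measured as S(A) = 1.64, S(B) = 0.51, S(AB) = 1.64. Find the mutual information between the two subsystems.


I(A:B) = S(A) + S(B) - S(AB)
= 1.64 + 0.51 - 1.64
= 0.5100

0.5100


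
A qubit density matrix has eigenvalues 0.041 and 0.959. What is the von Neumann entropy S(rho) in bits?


S = -p*log2(p) - (1-p)*log2(1-p)
p = 0.0410, 1-p = 0.9590
= -0.0410 * log2(0.0410) - 0.9590 * log2(0.9590)
= -(-0.1889) - (-0.0579)
= 0.2469

0.2469


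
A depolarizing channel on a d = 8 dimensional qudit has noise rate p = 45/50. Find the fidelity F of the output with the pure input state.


F = (1-p) + p/d
= (1 - 0.9000) + 0.9000/8
= 0.1000 + 0.1125
= 0.2125

0.2125


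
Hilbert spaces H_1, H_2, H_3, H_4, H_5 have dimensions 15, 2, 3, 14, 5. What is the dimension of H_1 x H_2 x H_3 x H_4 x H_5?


dim(H_1 x H_2 x H_3 x H_4 x H_5) = 15 * 2 * 3 * 14 * 5
= 30 * 3 * 14 * 5
= 90 * 14 * 5
= 1260 * 5
= 6300

6300


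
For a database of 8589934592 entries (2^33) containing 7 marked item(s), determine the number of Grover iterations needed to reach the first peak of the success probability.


After j Grover iterations the success probability is P(j) = sin^2((2j+1)*theta), where sin(theta) = sqrt(k/N).
N = 2^33 = 8589934592, k = 7
sin(theta) = sqrt(k/N) = 2.85465804e-05
theta = arcsin(sqrt(k/N)) = 2.854658041e-05 rad
P(j) reaches its first maximum when (2j+1)*theta is as close as possible to pi/2, i.e. j = round(pi/(4*theta) - 1/2).
pi/(4*theta) - 1/2 = 27512.3633
(For comparison, the common estimate pi/4 * sqrt(N/k) = 27512.8633; the exact maximiser is used here.)
Optimal iterations = 27512

27512


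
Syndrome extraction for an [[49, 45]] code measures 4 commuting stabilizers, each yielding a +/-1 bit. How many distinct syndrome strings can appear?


Each stabilizer generator gives a binary (+1 or -1) measurement outcome.
With 4 independent generators:
Total syndromes = 2^4
= 16

16


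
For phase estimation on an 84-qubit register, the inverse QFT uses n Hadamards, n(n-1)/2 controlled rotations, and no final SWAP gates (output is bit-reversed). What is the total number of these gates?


Hadamard gates: 84
Controlled rotations: n*(n-1)/2 = 84*83/2 = 3486
SWAP gates: 0 (omitted)
Total = 84 + 3486
= 3570

3570


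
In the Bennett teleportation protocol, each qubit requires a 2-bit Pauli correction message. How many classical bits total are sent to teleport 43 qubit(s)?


Quantum teleportation requires 2 classical bits per qubit teleported.
43 qubit(s) -> 2 * 43 = 86 classical bits

86


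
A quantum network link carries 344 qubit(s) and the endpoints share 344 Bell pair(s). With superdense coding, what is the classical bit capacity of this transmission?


Superdense coding allows 2 classical bits per shared entangled pair.
344 pair(s) -> 2 * 344 = 688 classical bits

688


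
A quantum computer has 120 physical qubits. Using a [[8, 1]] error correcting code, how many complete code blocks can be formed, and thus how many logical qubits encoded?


Each code block uses 8 physical qubits for 1 logical qubit(s).
Number of complete blocks = floor(120 / 8) = 15
Logical qubits = 15 * 1
= 15

15


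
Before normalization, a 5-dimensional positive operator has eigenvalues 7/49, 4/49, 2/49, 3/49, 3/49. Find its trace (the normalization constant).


tr(M) = sum of eigenvalues
= 7/49 + 4/49 + 2/49 + 3/49 + 3/49
= 19/49
= 0.3878

0.3878


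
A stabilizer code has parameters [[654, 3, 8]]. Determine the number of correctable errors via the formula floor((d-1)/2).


Code parameters: [[654, 3, 8]], distance d = 8.
Number of correctable errors = floor((d-1)/2)
= floor((8 - 1)/2)
= floor(7/2)
= 3

3


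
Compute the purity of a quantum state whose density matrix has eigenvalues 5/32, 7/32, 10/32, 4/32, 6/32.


tr(rho^2) = sum of eigenvalues squared
= (5/32)^2 + (7/32)^2 + (10/32)^2 + (4/32)^2 + (6/32)^2
= (25 + 49 + 100 + 16 + 36) / 1024
= 226/1024
= 0.2207

0.2207


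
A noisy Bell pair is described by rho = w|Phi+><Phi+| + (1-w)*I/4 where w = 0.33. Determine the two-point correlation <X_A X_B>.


|Phi+> = (|00> + |11>)/sqrt(2)
For the pure Bell state, <X_A X_B> = +1 (Bell-state Pauli correlator).
The maximally-mixed part I/4 has tr(I/4 * P tensor P) = 0 for any traceless Pauli P.
So <X_A X_B>_rho = w * (+1) + (1 - w) * 0
= 0.33 * (+1)
= 0.3300

0.3300


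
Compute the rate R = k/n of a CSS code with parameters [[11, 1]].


Code rate R = k/n
= 1/11
= 0.0909

0.0909


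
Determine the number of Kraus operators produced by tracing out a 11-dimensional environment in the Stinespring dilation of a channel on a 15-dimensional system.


Tracing out the environment in an orthonormal basis {|i>_E} gives Kraus operators K_i = <i|_E U |0>_E.
Number of Kraus operators = dim(H_env) = d_env
= 11

11


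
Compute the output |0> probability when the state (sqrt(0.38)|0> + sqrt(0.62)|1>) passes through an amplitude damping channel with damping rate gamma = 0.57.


For amplitude damping with parameter gamma on state sqrt(a)|0> + sqrt(b)|1>:
alpha^2 = 0.38, beta^2 = 0.62
P(|0>) = alpha^2 + gamma * beta^2
= 0.38 + 0.57 * 0.62
= 0.38 + 0.3534
= 0.7334

0.7334


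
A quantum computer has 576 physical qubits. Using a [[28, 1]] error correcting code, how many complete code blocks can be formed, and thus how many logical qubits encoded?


Each code block uses 28 physical qubits for 1 logical qubit(s).
Number of complete blocks = floor(576 / 28) = 20
Logical qubits = 20 * 1
= 20

20


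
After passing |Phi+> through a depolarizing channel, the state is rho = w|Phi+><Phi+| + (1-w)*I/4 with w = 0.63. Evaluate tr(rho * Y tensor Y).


|Phi+> = (|00> + |11>)/sqrt(2)
For the pure Bell state, <Y_A Y_B> = -1 (Bell-state Pauli correlator).
The maximally-mixed part I/4 has tr(I/4 * P tensor P) = 0 for any traceless Pauli P.
So <Y_A Y_B>_rho = w * (-1) + (1 - w) * 0
= 0.63 * (-1)
= -0.6300

-0.6300


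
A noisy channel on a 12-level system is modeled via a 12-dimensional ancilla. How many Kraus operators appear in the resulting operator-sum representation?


Tracing out the environment in an orthonormal basis {|i>_E} gives Kraus operators K_i = <i|_E U |0>_E.
Number of Kraus operators = dim(H_env) = d_env
= 12

12


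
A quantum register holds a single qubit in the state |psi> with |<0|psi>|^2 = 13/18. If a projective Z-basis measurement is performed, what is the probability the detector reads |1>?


|alpha|^2 = 13/18 = 0.7222
|beta|^2 = 1 - 13/18 = 5/18 = 0.2778
P(|1>) = |beta|^2 = 0.2778

0.2778


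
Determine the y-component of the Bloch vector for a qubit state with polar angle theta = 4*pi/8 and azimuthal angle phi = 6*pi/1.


theta = 1.5708, phi = 18.8496
r_y = sin(theta)*sin(phi) = 1.0000 * 0.0000
r_y = 0.0000

0.0000


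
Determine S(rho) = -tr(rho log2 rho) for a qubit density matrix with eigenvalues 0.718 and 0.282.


S = -p*log2(p) - (1-p)*log2(1-p)
p = 0.7180, 1-p = 0.2820
= -0.7180 * log2(0.7180) - 0.2820 * log2(0.2820)
= -(-0.3432) - (-0.5150)
= 0.8582

0.8582


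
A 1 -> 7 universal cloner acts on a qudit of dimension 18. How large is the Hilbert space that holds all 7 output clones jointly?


Output space = H^(tensor 7) where dim(H) = 18
dim = 18^7
= 324 (after 2 factors)
= 5832 (after 3 factors)
= 104976 (after 4 factors)
= 1889568 (after 5 factors)
= 34012224 (after 6 factors)
= 612220032 (after 7 factors)
= 612220032

612220032


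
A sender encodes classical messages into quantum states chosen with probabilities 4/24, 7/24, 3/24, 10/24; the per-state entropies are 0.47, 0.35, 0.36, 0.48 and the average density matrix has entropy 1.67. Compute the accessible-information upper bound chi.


chi = S(rho) - sum_i p_i * S(rho_i)
Weighted entropy = 4/24 * 0.47 + 7/24 * 0.35 + 3/24 * 0.36 + 10/24 * 0.48
= 0.4254
chi = 1.67 - 0.4254
= 1.2446

1.2446


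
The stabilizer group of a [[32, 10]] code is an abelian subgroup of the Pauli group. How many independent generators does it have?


For an [[n,k]] stabilizer code:
Number of stabilizer generators = n - k
= 32 - 10
= 22

22


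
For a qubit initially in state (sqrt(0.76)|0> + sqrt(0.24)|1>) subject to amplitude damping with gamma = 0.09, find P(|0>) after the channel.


For amplitude damping with parameter gamma on state sqrt(a)|0> + sqrt(b)|1>:
alpha^2 = 0.76, beta^2 = 0.24
P(|0>) = alpha^2 + gamma * beta^2
= 0.76 + 0.09 * 0.24
= 0.76 + 0.0216
= 0.7816

0.7816


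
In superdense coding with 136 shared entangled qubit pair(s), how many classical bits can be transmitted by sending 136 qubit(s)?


Superdense coding allows 2 classical bits per shared entangled pair.
136 pair(s) -> 2 * 136 = 272 classical bits

272


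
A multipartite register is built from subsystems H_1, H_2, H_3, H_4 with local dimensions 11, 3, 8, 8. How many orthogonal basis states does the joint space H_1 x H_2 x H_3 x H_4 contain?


dim(H_1 x H_2 x H_3 x H_4) = 11 * 3 * 8 * 8
= 33 * 8 * 8
= 264 * 8
= 2112

2112


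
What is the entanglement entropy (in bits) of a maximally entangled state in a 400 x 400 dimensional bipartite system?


For a maximally entangled state in d x d:
S = log2(d) = log2(400)
= 8.6439

8.6439


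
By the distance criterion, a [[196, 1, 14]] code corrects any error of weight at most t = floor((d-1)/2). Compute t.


Code parameters: [[196, 1, 14]], distance d = 14.
Number of correctable errors = floor((d-1)/2)
= floor((14 - 1)/2)
= floor(13/2)
= 6

6


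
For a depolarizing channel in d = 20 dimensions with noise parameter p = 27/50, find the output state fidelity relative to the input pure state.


F = (1-p) + p/d
= (1 - 0.5400) + 0.5400/20
= 0.4600 + 0.0270
= 0.4870

0.4870


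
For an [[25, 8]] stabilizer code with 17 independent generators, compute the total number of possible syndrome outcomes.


Each stabilizer generator gives a binary (+1 or -1) measurement outcome.
With 17 independent generators:
Total syndromes = 2^17
= 131072

131072


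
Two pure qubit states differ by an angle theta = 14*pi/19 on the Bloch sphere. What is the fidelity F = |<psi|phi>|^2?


For states separated by angle theta on Bloch sphere:
F = cos^2(theta/2)
theta = 14*pi/19 = 2.3149
theta/2 = 1.1574
cos(theta/2) = 0.4017
F = 0.1614

0.1614


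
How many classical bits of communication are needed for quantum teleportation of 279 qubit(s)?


Quantum teleportation requires 2 classical bits per qubit teleported.
279 qubit(s) -> 2 * 279 = 558 classical bits

558


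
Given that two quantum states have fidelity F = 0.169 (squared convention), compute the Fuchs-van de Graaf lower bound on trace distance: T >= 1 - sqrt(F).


Fuchs-van de Graaf (squared-fidelity convention): 1 - sqrt(F) <= T <= sqrt(1 - F).
Lower bound: T >= 1 - sqrt(F)
sqrt(F) = sqrt(0.169) = 0.4111
T >= 1 - 0.4111
T >= 0.5889

0.5889


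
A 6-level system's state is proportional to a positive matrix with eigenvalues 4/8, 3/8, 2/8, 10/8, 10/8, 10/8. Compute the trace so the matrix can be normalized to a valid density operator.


tr(M) = sum of eigenvalues
= 4/8 + 3/8 + 2/8 + 10/8 + 10/8 + 10/8
= 39/8
= 4.8750

4.8750


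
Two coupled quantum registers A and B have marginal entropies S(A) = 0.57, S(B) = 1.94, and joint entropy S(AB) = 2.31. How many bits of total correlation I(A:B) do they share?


I(A:B) = S(A) + S(B) - S(AB)
= 0.57 + 1.94 - 2.31
= 0.2000

0.2000


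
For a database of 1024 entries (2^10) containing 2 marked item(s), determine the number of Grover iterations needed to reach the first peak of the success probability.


After j Grover iterations the success probability is P(j) = sin^2((2j+1)*theta), where sin(theta) = sqrt(k/N).
N = 2^10 = 1024, k = 2
sin(theta) = sqrt(k/N) = 0.04419417382
theta = arcsin(sqrt(k/N)) = 0.04420857261 rad
P(j) reaches its first maximum when (2j+1)*theta is as close as possible to pi/2, i.e. j = round(pi/(4*theta) - 1/2).
pi/(4*theta) - 1/2 = 17.2657
(For comparison, the common estimate pi/4 * sqrt(N/k) = 17.7715; the exact maximiser is used here.)
Optimal iterations = 17

17


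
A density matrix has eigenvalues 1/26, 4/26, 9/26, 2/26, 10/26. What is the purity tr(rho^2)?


tr(rho^2) = sum of eigenvalues squared
= (1/26)^2 + (4/26)^2 + (9/26)^2 + (2/26)^2 + (10/26)^2
= (1 + 16 + 81 + 4 + 100) / 676
= 202/676
= 0.2988

0.2988


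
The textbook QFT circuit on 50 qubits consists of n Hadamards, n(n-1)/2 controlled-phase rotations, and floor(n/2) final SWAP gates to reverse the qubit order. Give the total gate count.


Hadamard gates: 50
Controlled rotations: n*(n-1)/2 = 50*49/2 = 1225
SWAP gates: floor(n/2) = floor(50/2) = 25
Total = 50 + 1225 + 25
= 1300

1300


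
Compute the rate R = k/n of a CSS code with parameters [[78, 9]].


Code rate R = k/n
= 9/78
= 0.1154

0.1154


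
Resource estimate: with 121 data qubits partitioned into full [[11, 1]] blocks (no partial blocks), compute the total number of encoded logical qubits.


Each code block uses 11 physical qubits for 1 logical qubit(s).
Number of complete blocks = floor(121 / 11) = 11
Logical qubits = 11 * 1
= 11

11


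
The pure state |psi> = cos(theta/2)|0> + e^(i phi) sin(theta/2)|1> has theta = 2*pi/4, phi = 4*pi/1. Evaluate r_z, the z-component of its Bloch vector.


theta = 1.5708, phi = 12.5664
r_z = cos(theta) = 0.0000

0.0000


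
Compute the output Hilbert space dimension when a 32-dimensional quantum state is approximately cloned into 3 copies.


Output space = H^(tensor 3) where dim(H) = 32
dim = 32^3
= 1024 (after 2 factors)
= 32768 (after 3 factors)
= 32768

32768


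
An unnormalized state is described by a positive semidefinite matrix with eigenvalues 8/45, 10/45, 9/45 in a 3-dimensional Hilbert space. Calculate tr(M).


tr(M) = sum of eigenvalues
= 8/45 + 10/45 + 9/45
= 27/45
= 0.6000

0.6000


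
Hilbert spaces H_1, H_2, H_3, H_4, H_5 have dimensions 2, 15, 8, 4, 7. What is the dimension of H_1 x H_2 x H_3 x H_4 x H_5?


dim(H_1 x H_2 x H_3 x H_4 x H_5) = 2 * 15 * 8 * 4 * 7
= 30 * 8 * 4 * 7
= 240 * 4 * 7
= 960 * 7
= 6720

6720


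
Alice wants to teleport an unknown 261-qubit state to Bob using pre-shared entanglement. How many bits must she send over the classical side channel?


Quantum teleportation requires 2 classical bits per qubit teleported.
261 qubit(s) -> 2 * 261 = 522 classical bits

522


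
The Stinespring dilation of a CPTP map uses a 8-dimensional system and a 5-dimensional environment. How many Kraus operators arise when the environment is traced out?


Tracing out the environment in an orthonormal basis {|i>_E} gives Kraus operators K_i = <i|_E U |0>_E.
Number of Kraus operators = dim(H_env) = d_env
= 5

5


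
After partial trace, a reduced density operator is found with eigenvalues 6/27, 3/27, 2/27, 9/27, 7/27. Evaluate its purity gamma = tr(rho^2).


tr(rho^2) = sum of eigenvalues squared
= (6/27)^2 + (3/27)^2 + (2/27)^2 + (9/27)^2 + (7/27)^2
= (36 + 9 + 4 + 81 + 49) / 729
= 179/729
= 0.2455

0.2455


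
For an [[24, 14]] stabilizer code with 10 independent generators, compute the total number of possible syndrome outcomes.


Each stabilizer generator gives a binary (+1 or -1) measurement outcome.
With 10 independent generators:
Total syndromes = 2^10
= 1024

1024


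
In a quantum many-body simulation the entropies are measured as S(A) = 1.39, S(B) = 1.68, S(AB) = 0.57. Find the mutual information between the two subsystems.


I(A:B) = S(A) + S(B) - S(AB)
= 1.39 + 1.68 - 0.57
= 2.5000

2.5000


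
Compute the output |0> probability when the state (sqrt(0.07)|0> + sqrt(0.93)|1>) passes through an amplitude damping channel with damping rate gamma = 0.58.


For amplitude damping with parameter gamma on state sqrt(a)|0> + sqrt(b)|1>:
alpha^2 = 0.07, beta^2 = 0.93
P(|0>) = alpha^2 + gamma * beta^2
= 0.07 + 0.58 * 0.93
= 0.07 + 0.5394
= 0.6094

0.6094


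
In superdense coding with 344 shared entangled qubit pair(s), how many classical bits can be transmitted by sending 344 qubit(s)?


Superdense coding allows 2 classical bits per shared entangled pair.
344 pair(s) -> 2 * 344 = 688 classical bits

688


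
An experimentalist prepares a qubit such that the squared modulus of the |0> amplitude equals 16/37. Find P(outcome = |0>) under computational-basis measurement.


|alpha|^2 = 16/37 = 0.4324
|beta|^2 = 1 - 16/37 = 21/37 = 0.5676
P(|0>) = |alpha|^2 = 0.4324

0.4324


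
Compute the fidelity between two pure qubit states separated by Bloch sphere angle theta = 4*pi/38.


For states separated by angle theta on Bloch sphere:
F = cos^2(theta/2)
theta = 4*pi/38 = 0.3307
theta/2 = 0.1653
cos(theta/2) = 0.9864
F = 0.9729

0.9729


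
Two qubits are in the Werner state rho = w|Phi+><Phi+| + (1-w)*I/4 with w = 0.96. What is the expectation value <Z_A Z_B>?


|Phi+> = (|00> + |11>)/sqrt(2)
For the pure Bell state, <Z_A Z_B> = +1 (Bell-state Pauli correlator).
The maximally-mixed part I/4 has tr(I/4 * P tensor P) = 0 for any traceless Pauli P.
So <Z_A Z_B>_rho = w * (+1) + (1 - w) * 0
= 0.96 * (+1)
= 0.9600

0.9600


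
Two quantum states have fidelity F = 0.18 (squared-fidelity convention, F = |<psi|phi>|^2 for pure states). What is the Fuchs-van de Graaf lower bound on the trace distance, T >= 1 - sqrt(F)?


Fuchs-van de Graaf (squared-fidelity convention): 1 - sqrt(F) <= T <= sqrt(1 - F).
Lower bound: T >= 1 - sqrt(F)
sqrt(F) = sqrt(0.18) = 0.4243
T >= 1 - 0.4243
T >= 0.5757

0.5757


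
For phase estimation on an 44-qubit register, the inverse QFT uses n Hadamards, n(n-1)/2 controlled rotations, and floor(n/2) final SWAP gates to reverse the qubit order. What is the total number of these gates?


Hadamard gates: 44
Controlled rotations: n*(n-1)/2 = 44*43/2 = 946
SWAP gates: floor(n/2) = floor(44/2) = 22
Total = 44 + 946 + 22
= 1012

1012


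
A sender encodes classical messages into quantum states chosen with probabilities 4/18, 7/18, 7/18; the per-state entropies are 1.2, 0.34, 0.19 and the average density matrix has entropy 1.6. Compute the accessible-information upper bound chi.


chi = S(rho) - sum_i p_i * S(rho_i)
Weighted entropy = 4/18 * 1.2 + 7/18 * 0.34 + 7/18 * 0.19
= 0.4728
chi = 1.6 - 0.4728
= 1.1272

1.1272


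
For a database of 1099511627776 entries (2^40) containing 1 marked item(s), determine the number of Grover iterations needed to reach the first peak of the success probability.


After j Grover iterations the success probability is P(j) = sin^2((2j+1)*theta), where sin(theta) = sqrt(k/N).
N = 2^40 = 1099511627776, k = 1
sin(theta) = sqrt(k/N) = 9.536743164e-07
theta = arcsin(sqrt(k/N)) = 9.536743164e-07 rad
P(j) reaches its first maximum when (2j+1)*theta is as close as possible to pi/2, i.e. j = round(pi/(4*theta) - 1/2).
pi/(4*theta) - 1/2 = 823549.1646
(For comparison, the common estimate pi/4 * sqrt(N/k) = 823549.6646; the exact maximiser is used here.)
Optimal iterations = 823549

823549


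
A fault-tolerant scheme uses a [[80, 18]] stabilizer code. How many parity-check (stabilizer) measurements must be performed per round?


For an [[n,k]] stabilizer code:
Number of stabilizer generators = n - k
= 80 - 18
= 62

62


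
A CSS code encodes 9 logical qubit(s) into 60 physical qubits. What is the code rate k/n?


Code rate R = k/n
= 9/60
= 0.1500

0.1500


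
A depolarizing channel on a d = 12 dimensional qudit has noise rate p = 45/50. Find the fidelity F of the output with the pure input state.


F = (1-p) + p/d
= (1 - 0.9000) + 0.9000/12
= 0.1000 + 0.0750
= 0.1750

0.1750


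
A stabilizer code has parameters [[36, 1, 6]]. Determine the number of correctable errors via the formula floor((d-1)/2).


Code parameters: [[36, 1, 6]], distance d = 6.
Number of correctable errors = floor((d-1)/2)
= floor((6 - 1)/2)
= floor(5/2)
= 2

2


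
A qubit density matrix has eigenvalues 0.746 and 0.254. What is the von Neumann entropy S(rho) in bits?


S = -p*log2(p) - (1-p)*log2(1-p)
p = 0.7460, 1-p = 0.2540
= -0.7460 * log2(0.7460) - 0.2540 * log2(0.2540)
= -(-0.3154) - (-0.5022)
= 0.8176

0.8176


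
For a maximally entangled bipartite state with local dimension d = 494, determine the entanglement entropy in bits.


For a maximally entangled state in d x d:
S = log2(d) = log2(494)
= 8.9484

8.9484


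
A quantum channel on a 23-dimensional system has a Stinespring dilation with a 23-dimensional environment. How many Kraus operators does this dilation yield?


Tracing out the environment in an orthonormal basis {|i>_E} gives Kraus operators K_i = <i|_E U |0>_E.
Number of Kraus operators = dim(H_env) = d_env
= 23

23


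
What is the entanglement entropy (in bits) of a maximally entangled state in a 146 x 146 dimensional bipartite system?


For a maximally entangled state in d x d:
S = log2(d) = log2(146)
= 7.1898

7.1898


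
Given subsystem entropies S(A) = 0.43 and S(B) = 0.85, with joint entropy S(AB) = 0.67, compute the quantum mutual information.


I(A:B) = S(A) + S(B) - S(AB)
= 0.43 + 0.85 - 0.67
= 0.6100

0.6100


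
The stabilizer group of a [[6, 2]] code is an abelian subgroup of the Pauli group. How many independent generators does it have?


For an [[n,k]] stabilizer code:
Number of stabilizer generators = n - k
= 6 - 2
= 4

4


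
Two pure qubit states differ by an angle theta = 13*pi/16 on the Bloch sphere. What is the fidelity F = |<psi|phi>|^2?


For states separated by angle theta on Bloch sphere:
F = cos^2(theta/2)
theta = 13*pi/16 = 2.5525
theta/2 = 1.2763
cos(theta/2) = 0.2903
F = 0.0843

0.0843


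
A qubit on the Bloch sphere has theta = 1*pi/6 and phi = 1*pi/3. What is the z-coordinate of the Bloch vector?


theta = 0.5236, phi = 1.0472
r_z = cos(theta) = 0.8660

0.8660


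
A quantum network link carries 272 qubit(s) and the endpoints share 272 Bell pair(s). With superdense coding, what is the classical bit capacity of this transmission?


Superdense coding allows 2 classical bits per shared entangled pair.
272 pair(s) -> 2 * 272 = 544 classical bits

544


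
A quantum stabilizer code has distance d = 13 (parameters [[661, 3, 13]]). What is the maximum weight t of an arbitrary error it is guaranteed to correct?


Code parameters: [[661, 3, 13]], distance d = 13.
Number of correctable errors = floor((d-1)/2)
= floor((13 - 1)/2)
= floor(12/2)
= 6

6


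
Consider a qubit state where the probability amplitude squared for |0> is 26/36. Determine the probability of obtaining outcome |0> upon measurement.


|alpha|^2 = 26/36 = 0.7222
|beta|^2 = 1 - 26/36 = 10/36 = 0.2778
P(|0>) = |alpha|^2 = 0.7222

0.7222


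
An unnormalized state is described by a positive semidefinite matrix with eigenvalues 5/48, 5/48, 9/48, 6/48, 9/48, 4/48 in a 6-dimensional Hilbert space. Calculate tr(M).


tr(M) = sum of eigenvalues
= 5/48 + 5/48 + 9/48 + 6/48 + 9/48 + 4/48
= 38/48
= 0.7917

0.7917


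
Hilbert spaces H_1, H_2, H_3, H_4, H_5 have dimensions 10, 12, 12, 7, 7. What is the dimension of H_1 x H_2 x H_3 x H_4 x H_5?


dim(H_1 x H_2 x H_3 x H_4 x H_5) = 10 * 12 * 12 * 7 * 7
= 120 * 12 * 7 * 7
= 1440 * 7 * 7
= 10080 * 7
= 70560

70560


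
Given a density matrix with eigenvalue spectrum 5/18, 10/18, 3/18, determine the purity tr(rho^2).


tr(rho^2) = sum of eigenvalues squared
= (5/18)^2 + (10/18)^2 + (3/18)^2
= (25 + 100 + 9) / 324
= 134/324
= 0.4136

0.4136


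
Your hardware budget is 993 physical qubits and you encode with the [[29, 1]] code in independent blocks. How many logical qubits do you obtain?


Each code block uses 29 physical qubits for 1 logical qubit(s).
Number of complete blocks = floor(993 / 29) = 34
Logical qubits = 34 * 1
= 34

34


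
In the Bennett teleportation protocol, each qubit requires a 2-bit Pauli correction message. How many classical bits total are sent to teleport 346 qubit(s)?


Quantum teleportation requires 2 classical bits per qubit teleported.
346 qubit(s) -> 2 * 346 = 692 classical bits

692


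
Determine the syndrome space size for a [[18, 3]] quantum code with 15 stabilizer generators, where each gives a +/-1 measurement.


Each stabilizer generator gives a binary (+1 or -1) measurement outcome.
With 15 independent generators:
Total syndromes = 2^15
= 32768

32768


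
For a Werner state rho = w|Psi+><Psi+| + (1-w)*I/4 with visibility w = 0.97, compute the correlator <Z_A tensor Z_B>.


|Psi+> = (|01> + |10>)/sqrt(2)
For the pure Bell state, <Z_A Z_B> = -1 (Bell-state Pauli correlator).
The maximally-mixed part I/4 has tr(I/4 * P tensor P) = 0 for any traceless Pauli P.
So <Z_A Z_B>_rho = w * (-1) + (1 - w) * 0
= 0.97 * (-1)
= -0.9700

-0.9700


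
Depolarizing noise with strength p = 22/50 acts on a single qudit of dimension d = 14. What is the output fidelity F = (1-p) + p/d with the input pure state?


F = (1-p) + p/d
= (1 - 0.4400) + 0.4400/14
= 0.5600 + 0.0314
= 0.5914

0.5914


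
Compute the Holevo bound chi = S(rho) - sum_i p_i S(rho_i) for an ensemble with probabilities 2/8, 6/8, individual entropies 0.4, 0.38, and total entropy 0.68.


chi = S(rho) - sum_i p_i * S(rho_i)
Weighted entropy = 2/8 * 0.4 + 6/8 * 0.38
= 0.3850
chi = 0.68 - 0.3850
= 0.2950

0.2950


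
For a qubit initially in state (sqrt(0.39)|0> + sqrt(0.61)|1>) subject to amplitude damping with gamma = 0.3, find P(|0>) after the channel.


For amplitude damping with parameter gamma on state sqrt(a)|0> + sqrt(b)|1>:
alpha^2 = 0.39, beta^2 = 0.61
P(|0>) = alpha^2 + gamma * beta^2
= 0.39 + 0.3 * 0.61
= 0.39 + 0.1830
= 0.5730

0.5730


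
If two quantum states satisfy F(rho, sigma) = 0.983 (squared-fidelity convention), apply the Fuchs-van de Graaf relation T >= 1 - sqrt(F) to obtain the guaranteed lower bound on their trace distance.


Fuchs-van de Graaf (squared-fidelity convention): 1 - sqrt(F) <= T <= sqrt(1 - F).
Lower bound: T >= 1 - sqrt(F)
sqrt(F) = sqrt(0.983) = 0.9915
T >= 1 - 0.9915
T >= 0.0085

0.0085


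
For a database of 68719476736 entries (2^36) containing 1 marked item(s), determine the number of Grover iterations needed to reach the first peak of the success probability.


After j Grover iterations the success probability is P(j) = sin^2((2j+1)*theta), where sin(theta) = sqrt(k/N).
N = 2^36 = 68719476736, k = 1
sin(theta) = sqrt(k/N) = 3.814697266e-06
theta = arcsin(sqrt(k/N)) = 3.814697266e-06 rad
P(j) reaches its first maximum when (2j+1)*theta is as close as possible to pi/2, i.e. j = round(pi/(4*theta) - 1/2).
pi/(4*theta) - 1/2 = 205886.9161
(For comparison, the common estimate pi/4 * sqrt(N/k) = 205887.4161; the exact maximiser is used here.)
Optimal iterations = 205887

205887


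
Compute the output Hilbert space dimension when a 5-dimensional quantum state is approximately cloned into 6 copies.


Output space = H^(tensor 6) where dim(H) = 5
dim = 5^6
= 25 (after 2 factors)
= 125 (after 3 factors)
= 625 (after 4 factors)
= 3125 (after 5 factors)
= 15625 (after 6 factors)
= 15625

15625


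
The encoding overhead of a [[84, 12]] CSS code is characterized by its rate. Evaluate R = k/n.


Code rate R = k/n
= 12/84
= 0.1429

0.1429


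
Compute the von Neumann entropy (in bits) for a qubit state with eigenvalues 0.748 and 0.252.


S = -p*log2(p) - (1-p)*log2(1-p)
p = 0.7480, 1-p = 0.2520
= -0.7480 * log2(0.7480) - 0.2520 * log2(0.2520)
= -(-0.3133) - (-0.5011)
= 0.8144

0.8144


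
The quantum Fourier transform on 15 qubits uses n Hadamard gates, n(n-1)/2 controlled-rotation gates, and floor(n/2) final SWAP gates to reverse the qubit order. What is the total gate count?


Hadamard gates: 15
Controlled rotations: n*(n-1)/2 = 15*14/2 = 105
SWAP gates: floor(n/2) = floor(15/2) = 7
Total = 15 + 105 + 7
= 127

127


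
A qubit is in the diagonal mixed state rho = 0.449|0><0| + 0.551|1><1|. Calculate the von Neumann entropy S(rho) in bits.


S = -p*log2(p) - (1-p)*log2(1-p)
p = 0.4490, 1-p = 0.5510
= -0.4490 * log2(0.4490) - 0.5510 * log2(0.5510)
= -(-0.5187) - (-0.4738)
= 0.9925

0.9925


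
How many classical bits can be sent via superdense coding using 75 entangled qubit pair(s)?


Superdense coding allows 2 classical bits per shared entangled pair.
75 pair(s) -> 2 * 75 = 150 classical bits

150


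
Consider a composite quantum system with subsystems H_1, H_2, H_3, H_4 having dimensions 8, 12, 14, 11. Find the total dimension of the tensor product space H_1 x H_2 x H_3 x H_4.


dim(H_1 x H_2 x H_3 x H_4) = 8 * 12 * 14 * 11
= 96 * 14 * 11
= 1344 * 11
= 14784

14784


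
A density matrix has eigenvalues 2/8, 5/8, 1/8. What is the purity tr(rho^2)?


tr(rho^2) = sum of eigenvalues squared
= (2/8)^2 + (5/8)^2 + (1/8)^2
= (4 + 25 + 1) / 64
= 30/64
= 0.4688

0.4688


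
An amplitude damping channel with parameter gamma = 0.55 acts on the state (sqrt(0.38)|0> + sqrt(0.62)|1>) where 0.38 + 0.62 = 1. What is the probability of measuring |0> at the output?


For amplitude damping with parameter gamma on state sqrt(a)|0> + sqrt(b)|1>:
alpha^2 = 0.38, beta^2 = 0.62
P(|0>) = alpha^2 + gamma * beta^2
= 0.38 + 0.55 * 0.62
= 0.38 + 0.3410
= 0.7210

0.7210


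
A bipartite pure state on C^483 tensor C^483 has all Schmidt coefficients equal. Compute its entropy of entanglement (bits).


For a maximally entangled state in d x d:
S = log2(d) = log2(483)
= 8.9159

8.9159


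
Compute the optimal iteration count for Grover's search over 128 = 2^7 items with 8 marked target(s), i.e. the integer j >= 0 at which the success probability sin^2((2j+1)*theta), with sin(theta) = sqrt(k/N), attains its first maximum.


After j Grover iterations the success probability is P(j) = sin^2((2j+1)*theta), where sin(theta) = sqrt(k/N).
N = 2^7 = 128, k = 8
sin(theta) = sqrt(k/N) = 0.25
theta = arcsin(sqrt(k/N)) = 0.2526802551 rad
P(j) reaches its first maximum when (2j+1)*theta is as close as possible to pi/2, i.e. j = round(pi/(4*theta) - 1/2).
pi/(4*theta) - 1/2 = 2.6083
(For comparison, the common estimate pi/4 * sqrt(N/k) = 3.1416; the exact maximiser is used here.)
Optimal iterations = 3

3


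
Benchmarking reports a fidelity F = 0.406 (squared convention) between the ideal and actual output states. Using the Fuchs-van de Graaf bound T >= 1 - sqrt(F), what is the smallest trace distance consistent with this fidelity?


Fuchs-van de Graaf (squared-fidelity convention): 1 - sqrt(F) <= T <= sqrt(1 - F).
Lower bound: T >= 1 - sqrt(F)
sqrt(F) = sqrt(0.406) = 0.6372
T >= 1 - 0.6372
T >= 0.3628

0.3628


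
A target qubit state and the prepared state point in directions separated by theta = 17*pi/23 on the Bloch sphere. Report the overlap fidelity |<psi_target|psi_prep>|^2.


For states separated by angle theta on Bloch sphere:
F = cos^2(theta/2)
theta = 17*pi/23 = 2.3220
theta/2 = 1.1610
cos(theta/2) = 0.3984
F = 0.1587

0.1587


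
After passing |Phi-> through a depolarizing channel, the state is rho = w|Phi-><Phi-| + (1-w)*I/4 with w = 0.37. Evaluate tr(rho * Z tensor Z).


|Phi-> = (|00> - |11>)/sqrt(2)
For the pure Bell state, <Z_A Z_B> = +1 (Bell-state Pauli correlator).
The maximally-mixed part I/4 has tr(I/4 * P tensor P) = 0 for any traceless Pauli P.
So <Z_A Z_B>_rho = w * (+1) + (1 - w) * 0
= 0.37 * (+1)
= 0.3700

0.3700


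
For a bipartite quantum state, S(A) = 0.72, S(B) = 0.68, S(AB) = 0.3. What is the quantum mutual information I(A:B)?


I(A:B) = S(A) + S(B) - S(AB)
= 0.72 + 0.68 - 0.3
= 1.1000

1.1000


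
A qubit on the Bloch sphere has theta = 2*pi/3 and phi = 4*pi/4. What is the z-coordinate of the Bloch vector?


theta = 2.0944, phi = 3.1416
r_z = cos(theta) = -0.5000

-0.5000


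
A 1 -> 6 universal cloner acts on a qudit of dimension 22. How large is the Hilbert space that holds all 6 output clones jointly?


Output space = H^(tensor 6) where dim(H) = 22
dim = 22^6
= 484 (after 2 factors)
= 10648 (after 3 factors)
= 234256 (after 4 factors)
= 5153632 (after 5 factors)
= 113379904 (after 6 factors)
= 113379904

113379904


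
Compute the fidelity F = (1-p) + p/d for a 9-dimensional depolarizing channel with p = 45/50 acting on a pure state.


F = (1-p) + p/d
= (1 - 0.9000) + 0.9000/9
= 0.1000 + 0.1000
= 0.2000

0.2000


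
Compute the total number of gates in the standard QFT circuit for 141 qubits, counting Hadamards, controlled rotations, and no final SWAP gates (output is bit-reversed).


Hadamard gates: 141
Controlled rotations: n*(n-1)/2 = 141*140/2 = 9870
SWAP gates: 0 (omitted)
Total = 141 + 9870
= 10011

10011


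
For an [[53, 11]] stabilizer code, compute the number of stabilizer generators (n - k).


For an [[n,k]] stabilizer code:
Number of stabilizer generators = n - k
= 53 - 11
= 42

42


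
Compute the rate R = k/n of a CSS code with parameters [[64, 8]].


Code rate R = k/n
= 8/64
= 0.1250

0.1250


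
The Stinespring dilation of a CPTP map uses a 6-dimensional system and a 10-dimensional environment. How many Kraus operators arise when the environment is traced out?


Tracing out the environment in an orthonormal basis {|i>_E} gives Kraus operators K_i = <i|_E U |0>_E.
Number of Kraus operators = dim(H_env) = d_env
= 10

10


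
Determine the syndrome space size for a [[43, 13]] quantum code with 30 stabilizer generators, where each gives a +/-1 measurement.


Each stabilizer generator gives a binary (+1 or -1) measurement outcome.
With 30 independent generators:
Total syndromes = 2^30
= 1073741824

1073741824


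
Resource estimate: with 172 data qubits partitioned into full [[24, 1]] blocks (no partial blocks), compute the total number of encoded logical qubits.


Each code block uses 24 physical qubits for 1 logical qubit(s).
Number of complete blocks = floor(172 / 24) = 7
Logical qubits = 7 * 1
= 7

7


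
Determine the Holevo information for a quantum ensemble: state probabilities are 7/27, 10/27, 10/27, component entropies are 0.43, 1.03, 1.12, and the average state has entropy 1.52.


chi = S(rho) - sum_i p_i * S(rho_i)
Weighted entropy = 7/27 * 0.43 + 10/27 * 1.03 + 10/27 * 1.12
= 0.9078
chi = 1.52 - 0.9078
= 0.6122

0.6122


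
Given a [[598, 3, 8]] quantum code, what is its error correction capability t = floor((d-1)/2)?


Code parameters: [[598, 3, 8]], distance d = 8.
Number of correctable errors = floor((d-1)/2)
= floor((8 - 1)/2)
= floor(7/2)
= 3

3


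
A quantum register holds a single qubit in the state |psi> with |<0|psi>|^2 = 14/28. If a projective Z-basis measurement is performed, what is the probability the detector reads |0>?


|alpha|^2 = 14/28 = 0.5000
|beta|^2 = 1 - 14/28 = 14/28 = 0.5000
P(|0>) = |alpha|^2 = 0.5000

0.5000


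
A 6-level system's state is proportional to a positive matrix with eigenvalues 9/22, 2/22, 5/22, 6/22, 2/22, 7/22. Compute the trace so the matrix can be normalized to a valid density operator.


tr(M) = sum of eigenvalues
= 9/22 + 2/22 + 5/22 + 6/22 + 2/22 + 7/22
= 31/22
= 1.4091

1.4091


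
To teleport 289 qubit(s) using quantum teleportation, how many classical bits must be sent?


Quantum teleportation requires 2 classical bits per qubit teleported.
289 qubit(s) -> 2 * 289 = 578 classical bits

578


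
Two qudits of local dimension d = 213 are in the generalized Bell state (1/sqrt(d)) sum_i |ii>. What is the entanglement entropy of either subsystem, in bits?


For a maximally entangled state in d x d:
S = log2(d) = log2(213)
= 7.7347

7.7347


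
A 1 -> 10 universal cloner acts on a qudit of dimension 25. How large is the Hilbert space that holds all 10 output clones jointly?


Output space = H^(tensor 10) where dim(H) = 25
dim = 25^10
= 625 (after 2 factors)
= 15625 (after 3 factors)
= 390625 (after 4 factors)
= 9765625 (after 5 factors)
= 244140625 (after 6 factors)
= 6103515625 (after 7 factors)
= 152587890625 (after 8 factors)
= 3814697265625 (after 9 factors)
= 95367431640625 (after 10 factors)
= 95367431640625

95367431640625


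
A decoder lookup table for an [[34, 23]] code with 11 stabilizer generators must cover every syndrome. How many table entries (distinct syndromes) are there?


Each stabilizer generator gives a binary (+1 or -1) measurement outcome.
With 11 independent generators:
Total syndromes = 2^11
= 2048

2048


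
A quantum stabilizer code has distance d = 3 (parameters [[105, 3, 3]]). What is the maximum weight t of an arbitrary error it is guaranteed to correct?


Code parameters: [[105, 3, 3]], distance d = 3.
Number of correctable errors = floor((d-1)/2)
= floor((3 - 1)/2)
= floor(2/2)
= 1

1


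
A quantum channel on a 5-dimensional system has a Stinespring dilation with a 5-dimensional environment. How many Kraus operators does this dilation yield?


Tracing out the environment in an orthonormal basis {|i>_E} gives Kraus operators K_i = <i|_E U |0>_E.
Number of Kraus operators = dim(H_env) = d_env
= 5

5


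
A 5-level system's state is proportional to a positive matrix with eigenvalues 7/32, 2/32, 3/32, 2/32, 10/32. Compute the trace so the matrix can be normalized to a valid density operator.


tr(M) = sum of eigenvalues
= 7/32 + 2/32 + 3/32 + 2/32 + 10/32
= 24/32
= 0.7500

0.7500


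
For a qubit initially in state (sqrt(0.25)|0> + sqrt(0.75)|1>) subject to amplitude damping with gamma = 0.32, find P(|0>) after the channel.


For amplitude damping with parameter gamma on state sqrt(a)|0> + sqrt(b)|1>:
alpha^2 = 0.25, beta^2 = 0.75
P(|0>) = alpha^2 + gamma * beta^2
= 0.25 + 0.32 * 0.75
= 0.25 + 0.2400
= 0.4900

0.4900


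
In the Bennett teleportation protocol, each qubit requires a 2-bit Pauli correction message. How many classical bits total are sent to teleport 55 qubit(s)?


Quantum teleportation requires 2 classical bits per qubit teleported.
55 qubit(s) -> 2 * 55 = 110 classical bits

110
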